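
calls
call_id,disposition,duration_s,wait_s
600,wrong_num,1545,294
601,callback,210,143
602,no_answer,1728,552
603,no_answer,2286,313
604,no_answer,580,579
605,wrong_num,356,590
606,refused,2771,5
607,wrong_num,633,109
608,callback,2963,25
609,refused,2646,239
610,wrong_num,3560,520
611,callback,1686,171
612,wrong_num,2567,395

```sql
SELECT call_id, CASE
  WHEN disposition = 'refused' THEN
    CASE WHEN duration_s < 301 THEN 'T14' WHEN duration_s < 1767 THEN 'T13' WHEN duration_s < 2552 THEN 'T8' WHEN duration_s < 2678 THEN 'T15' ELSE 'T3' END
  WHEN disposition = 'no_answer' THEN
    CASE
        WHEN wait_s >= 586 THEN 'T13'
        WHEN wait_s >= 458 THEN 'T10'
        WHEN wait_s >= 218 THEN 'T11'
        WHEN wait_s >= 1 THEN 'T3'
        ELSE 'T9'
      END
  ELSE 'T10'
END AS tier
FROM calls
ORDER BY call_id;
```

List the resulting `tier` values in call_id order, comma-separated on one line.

T10, T10, T10, T11, T10, T10, T3, T10, T10, T15, T10, T10, T10

call_id=600: disposition='wrong_num' → outer ELSE → T10
call_id=601: disposition='callback' → outer ELSE → T10
call_id=602: disposition='no_answer' → inner[wait_s >= 458] → T10
call_id=603: disposition='no_answer' → inner[wait_s >= 218] → T11
call_id=604: disposition='no_answer' → inner[wait_s >= 458] → T10
call_id=605: disposition='wrong_num' → outer ELSE → T10
call_id=606: disposition='refused' → inner[ELSE] → T3
call_id=607: disposition='wrong_num' → outer ELSE → T10
call_id=608: disposition='callback' → outer ELSE → T10
call_id=609: disposition='refused' → inner[duration_s < 2678] → T15
call_id=610: disposition='wrong_num' → outer ELSE → T10
call_id=611: disposition='callback' → outer ELSE → T10
call_id=612: disposition='wrong_num' → outer ELSE → T10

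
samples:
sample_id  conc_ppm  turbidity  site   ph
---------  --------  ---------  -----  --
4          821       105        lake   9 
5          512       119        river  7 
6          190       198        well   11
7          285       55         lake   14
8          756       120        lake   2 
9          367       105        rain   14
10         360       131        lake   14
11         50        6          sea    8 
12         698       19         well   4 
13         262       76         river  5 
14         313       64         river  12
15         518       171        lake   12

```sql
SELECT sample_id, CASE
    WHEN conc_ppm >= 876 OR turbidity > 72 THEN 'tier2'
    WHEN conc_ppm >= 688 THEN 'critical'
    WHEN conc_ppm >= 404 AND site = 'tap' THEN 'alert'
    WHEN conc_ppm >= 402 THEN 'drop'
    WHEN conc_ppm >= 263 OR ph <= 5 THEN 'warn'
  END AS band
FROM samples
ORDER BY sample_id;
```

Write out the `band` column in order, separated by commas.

tier2, tier2, tier2, warn, tier2, tier2, tier2, NULL, critical, tier2, warn, tier2

sample_id=4: conc_ppm >= 876 OR turbidity > 72 → tier2
sample_id=5: conc_ppm >= 876 OR turbidity > 72 → tier2
sample_id=6: conc_ppm >= 876 OR turbidity > 72 → tier2
sample_id=7: conc_ppm >= 263 OR ph <= 5 → warn
sample_id=8: conc_ppm >= 876 OR turbidity > 72 → tier2
sample_id=9: conc_ppm >= 876 OR turbidity > 72 → tier2
sample_id=10: conc_ppm >= 876 OR turbidity > 72 → tier2
sample_id=11: (no match → NULL) → NULL
sample_id=12: conc_ppm >= 688 → critical
sample_id=13: conc_ppm >= 876 OR turbidity > 72 → tier2
sample_id=14: conc_ppm >= 263 OR ph <= 5 → warn
sample_id=15: conc_ppm >= 876 OR turbidity > 72 → tier2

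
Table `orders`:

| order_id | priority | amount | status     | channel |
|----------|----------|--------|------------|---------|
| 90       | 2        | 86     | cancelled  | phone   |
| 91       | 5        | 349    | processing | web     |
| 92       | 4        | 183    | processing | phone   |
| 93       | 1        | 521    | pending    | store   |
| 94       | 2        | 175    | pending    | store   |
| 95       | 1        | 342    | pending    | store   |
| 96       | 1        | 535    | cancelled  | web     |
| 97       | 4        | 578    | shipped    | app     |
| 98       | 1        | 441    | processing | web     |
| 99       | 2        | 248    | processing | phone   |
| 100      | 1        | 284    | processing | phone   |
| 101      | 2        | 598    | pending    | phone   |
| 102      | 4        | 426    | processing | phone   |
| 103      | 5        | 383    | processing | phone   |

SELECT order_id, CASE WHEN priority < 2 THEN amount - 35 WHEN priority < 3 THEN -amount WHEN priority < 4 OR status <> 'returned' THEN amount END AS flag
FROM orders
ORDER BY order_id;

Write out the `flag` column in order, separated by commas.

order_id=90: priority < 3 → -86
order_id=91: priority < 4 OR status <> 'returned' → 349
order_id=92: priority < 4 OR status <> 'returned' → 183
order_id=93: priority < 2 → 486
order_id=94: priority < 3 → -175
order_id=95: priority < 2 → 307
order_id=96: priority < 2 → 500
order_id=97: priority < 4 OR status <> 'returned' → 578
order_id=98: priority < 2 → 406
order_id=99: priority < 3 → -248
order_id=100: priority < 2 → 249
order_id=101: priority < 3 → -598
order_id=102: priority < 4 OR status <> 'returned' → 426
order_id=103: priority < 4 OR status <> 'returned' → 383

-86, 349, 183, 486, -175, 307, 500, 578, 406, -248, 249, -598, 426, 383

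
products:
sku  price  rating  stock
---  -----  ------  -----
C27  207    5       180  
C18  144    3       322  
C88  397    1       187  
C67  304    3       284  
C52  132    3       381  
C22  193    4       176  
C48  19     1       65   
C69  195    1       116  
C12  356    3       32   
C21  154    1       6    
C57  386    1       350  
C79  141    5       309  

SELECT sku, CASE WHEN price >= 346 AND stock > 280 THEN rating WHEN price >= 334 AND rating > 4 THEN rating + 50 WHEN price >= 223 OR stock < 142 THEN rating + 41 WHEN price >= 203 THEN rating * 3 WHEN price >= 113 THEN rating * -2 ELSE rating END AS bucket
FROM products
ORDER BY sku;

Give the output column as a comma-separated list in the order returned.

44, -6, 42, -8, 15, 42, -6, 1, 44, 42, -10, 42

sku=C12: price >= 223 OR stock < 142 → 44
sku=C18: price >= 113 → -6
sku=C21: price >= 223 OR stock < 142 → 42
sku=C22: price >= 113 → -8
sku=C27: price >= 203 → 15
sku=C48: price >= 223 OR stock < 142 → 42
sku=C52: price >= 113 → -6
sku=C57: price >= 346 AND stock > 280 → 1
sku=C67: price >= 223 OR stock < 142 → 44
sku=C69: price >= 223 OR stock < 142 → 42
sku=C79: price >= 113 → -10
sku=C88: price >= 223 OR stock < 142 → 42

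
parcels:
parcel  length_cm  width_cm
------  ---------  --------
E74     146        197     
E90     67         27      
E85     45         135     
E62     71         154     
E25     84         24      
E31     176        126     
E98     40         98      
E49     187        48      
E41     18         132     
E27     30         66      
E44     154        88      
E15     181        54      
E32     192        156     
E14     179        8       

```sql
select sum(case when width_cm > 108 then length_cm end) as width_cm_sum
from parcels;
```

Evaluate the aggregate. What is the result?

parcel=E74: ✓ → 146
parcel=E90: ✗
parcel=E85: ✓ → 45
parcel=E62: ✓ → 71
parcel=E25: ✗
parcel=E31: ✓ → 176
parcel=E98: ✗
parcel=E49: ✗
parcel=E41: ✓ → 18
parcel=E27: ✗
parcel=E44: ✗
parcel=E15: ✗
parcel=E32: ✓ → 192
parcel=E14: ✗
width_cm_sum = 146 + 45 + 71 + 176 + 18 + 192 = 648

648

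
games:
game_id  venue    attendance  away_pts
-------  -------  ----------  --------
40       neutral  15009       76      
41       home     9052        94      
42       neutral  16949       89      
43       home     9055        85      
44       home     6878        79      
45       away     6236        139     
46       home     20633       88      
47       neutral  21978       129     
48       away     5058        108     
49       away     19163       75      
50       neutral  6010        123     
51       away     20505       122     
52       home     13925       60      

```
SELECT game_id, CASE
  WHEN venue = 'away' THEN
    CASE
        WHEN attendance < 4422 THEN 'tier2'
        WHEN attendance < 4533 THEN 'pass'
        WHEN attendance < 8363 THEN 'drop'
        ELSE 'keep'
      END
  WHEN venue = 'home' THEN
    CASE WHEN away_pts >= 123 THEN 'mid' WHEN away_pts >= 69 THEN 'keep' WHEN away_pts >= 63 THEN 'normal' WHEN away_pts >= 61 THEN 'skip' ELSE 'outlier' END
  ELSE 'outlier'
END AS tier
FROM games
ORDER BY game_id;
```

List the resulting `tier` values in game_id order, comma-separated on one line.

outlier, keep, outlier, keep, keep, drop, keep, outlier, drop, keep, outlier, keep, outlier

game_id=40: venue='neutral' → outer ELSE → outlier
game_id=41: venue='home' → inner[away_pts >= 69] → keep
game_id=42: venue='neutral' → outer ELSE → outlier
game_id=43: venue='home' → inner[away_pts >= 69] → keep
game_id=44: venue='home' → inner[away_pts >= 69] → keep
game_id=45: venue='away' → inner[attendance < 8363] → drop
game_id=46: venue='home' → inner[away_pts >= 69] → keep
game_id=47: venue='neutral' → outer ELSE → outlier
game_id=48: venue='away' → inner[attendance < 8363] → drop
game_id=49: venue='away' → inner[ELSE] → keep
game_id=50: venue='neutral' → outer ELSE → outlier
game_id=51: venue='away' → inner[ELSE] → keep
game_id=52: venue='home' → inner[ELSE] → outlier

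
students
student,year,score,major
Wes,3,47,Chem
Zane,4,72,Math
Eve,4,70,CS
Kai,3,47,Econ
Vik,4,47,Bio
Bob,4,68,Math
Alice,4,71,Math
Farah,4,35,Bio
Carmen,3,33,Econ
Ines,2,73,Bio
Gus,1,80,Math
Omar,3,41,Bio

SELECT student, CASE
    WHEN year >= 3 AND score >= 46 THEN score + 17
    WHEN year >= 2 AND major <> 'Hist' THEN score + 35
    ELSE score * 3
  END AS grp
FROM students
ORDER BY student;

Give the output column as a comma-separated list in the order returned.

student=Alice: year >= 3 AND score >= 46 → 88
student=Bob: year >= 3 AND score >= 46 → 85
student=Carmen: year >= 2 AND major <> 'Hist' → 68
student=Eve: year >= 3 AND score >= 46 → 87
student=Farah: year >= 2 AND major <> 'Hist' → 70
student=Gus: ELSE → 240
student=Ines: year >= 2 AND major <> 'Hist' → 108
student=Kai: year >= 3 AND score >= 46 → 64
student=Omar: year >= 2 AND major <> 'Hist' → 76
student=Vik: year >= 3 AND score >= 46 → 64
student=Wes: year >= 3 AND score >= 46 → 64
student=Zane: year >= 3 AND score >= 46 → 89

88, 85, 68, 87, 70, 240, 108, 64, 76, 64, 64, 89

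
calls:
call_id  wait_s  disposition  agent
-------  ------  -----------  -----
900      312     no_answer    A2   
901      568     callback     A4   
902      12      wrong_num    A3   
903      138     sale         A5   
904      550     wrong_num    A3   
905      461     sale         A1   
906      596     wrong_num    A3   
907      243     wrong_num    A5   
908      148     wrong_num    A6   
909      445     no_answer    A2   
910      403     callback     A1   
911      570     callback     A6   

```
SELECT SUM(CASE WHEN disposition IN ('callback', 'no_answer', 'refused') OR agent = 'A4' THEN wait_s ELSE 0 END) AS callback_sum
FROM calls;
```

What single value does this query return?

2298

call_id=900: ✓ → 312
call_id=901: ✓ → 568
call_id=902: ✗
call_id=903: ✗
call_id=904: ✗
call_id=905: ✗
call_id=906: ✗
call_id=907: ✗
call_id=908: ✗
call_id=909: ✓ → 445
call_id=910: ✓ → 403
call_id=911: ✓ → 570
callback_sum = 312 + 568 + 445 + 403 + 570 = 2298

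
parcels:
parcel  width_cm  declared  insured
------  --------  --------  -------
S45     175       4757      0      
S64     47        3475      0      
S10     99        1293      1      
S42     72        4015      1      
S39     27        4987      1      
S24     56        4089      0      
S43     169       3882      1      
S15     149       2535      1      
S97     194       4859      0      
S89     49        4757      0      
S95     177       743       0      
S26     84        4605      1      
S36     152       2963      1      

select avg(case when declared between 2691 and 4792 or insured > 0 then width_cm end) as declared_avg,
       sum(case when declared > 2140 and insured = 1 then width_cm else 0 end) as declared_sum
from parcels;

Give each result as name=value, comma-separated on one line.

[declared_avg: declared between 2691 and 4792 or insured > 0]
parcel=S45: ✓ → 175
parcel=S64: ✓ → 47
parcel=S10: ✓ → 99
parcel=S42: ✓ → 72
parcel=S39: ✓ → 27
parcel=S24: ✓ → 56
parcel=S43: ✓ → 169
parcel=S15: ✓ → 149
parcel=S97: ✗
parcel=S89: ✓ → 49
parcel=S95: ✗
parcel=S26: ✓ → 84
parcel=S36: ✓ → 152
declared_avg = (175 + 47 + 99 + 72 + 27 + 56 + 169 + 149 + 49 + 84 + 152) / 11 = 98.0909090909
—
[declared_sum: declared > 2140 and insured = 1]
parcel=S45: ✗
parcel=S64: ✗
parcel=S10: ✗
parcel=S42: ✓ → 72
parcel=S39: ✓ → 27
parcel=S24: ✗
parcel=S43: ✓ → 169
parcel=S15: ✓ → 149
parcel=S97: ✗
parcel=S89: ✗
parcel=S95: ✗
parcel=S26: ✓ → 84
parcel=S36: ✓ → 152
declared_sum = 72 + 27 + 169 + 149 + 84 + 152 = 653

declared_avg=98.0909090909, declared_sum=653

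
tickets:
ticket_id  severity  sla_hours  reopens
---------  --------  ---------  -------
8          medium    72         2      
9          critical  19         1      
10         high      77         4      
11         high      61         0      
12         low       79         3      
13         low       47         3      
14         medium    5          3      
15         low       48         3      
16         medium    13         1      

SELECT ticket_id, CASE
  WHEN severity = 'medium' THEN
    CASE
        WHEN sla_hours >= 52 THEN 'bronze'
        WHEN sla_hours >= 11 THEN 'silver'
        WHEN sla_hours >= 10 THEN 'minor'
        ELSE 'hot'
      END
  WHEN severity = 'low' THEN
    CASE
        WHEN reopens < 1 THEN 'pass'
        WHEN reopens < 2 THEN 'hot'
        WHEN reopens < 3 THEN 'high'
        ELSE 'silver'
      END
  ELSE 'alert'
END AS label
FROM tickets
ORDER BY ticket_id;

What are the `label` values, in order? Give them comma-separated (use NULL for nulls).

bronze, alert, alert, alert, silver, silver, hot, silver, silver

ticket_id=8: severity='medium' → inner[sla_hours >= 52] → bronze
ticket_id=9: severity='critical' → outer ELSE → alert
ticket_id=10: severity='high' → outer ELSE → alert
ticket_id=11: severity='high' → outer ELSE → alert
ticket_id=12: severity='low' → inner[ELSE] → silver
ticket_id=13: severity='low' → inner[ELSE] → silver
ticket_id=14: severity='medium' → inner[ELSE] → hot
ticket_id=15: severity='low' → inner[ELSE] → silver
ticket_id=16: severity='medium' → inner[sla_hours >= 11] → silver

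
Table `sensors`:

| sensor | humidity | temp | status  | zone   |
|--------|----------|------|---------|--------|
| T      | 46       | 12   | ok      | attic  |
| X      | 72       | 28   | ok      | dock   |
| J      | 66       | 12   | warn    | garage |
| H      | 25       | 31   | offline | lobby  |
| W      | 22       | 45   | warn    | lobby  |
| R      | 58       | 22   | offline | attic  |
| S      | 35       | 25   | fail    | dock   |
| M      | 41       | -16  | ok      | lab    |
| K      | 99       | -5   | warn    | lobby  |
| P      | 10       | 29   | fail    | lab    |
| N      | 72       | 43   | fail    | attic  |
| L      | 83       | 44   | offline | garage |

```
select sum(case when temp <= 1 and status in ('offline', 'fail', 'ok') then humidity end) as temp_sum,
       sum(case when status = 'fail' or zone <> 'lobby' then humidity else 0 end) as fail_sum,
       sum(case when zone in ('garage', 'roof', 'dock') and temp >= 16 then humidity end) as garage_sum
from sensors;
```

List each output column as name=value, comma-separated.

temp_sum=41, fail_sum=483, garage_sum=190

[temp_sum: temp <= 1 and status in ('offline', 'fail', 'ok')]
sensor=T: ✗
sensor=X: ✗
sensor=J: ✗
sensor=H: ✗
sensor=W: ✗
sensor=R: ✗
sensor=S: ✗
sensor=M: ✓ → 41
sensor=K: ✗
sensor=P: ✗
sensor=N: ✗
sensor=L: ✗
temp_sum = 41
—
[fail_sum: status = 'fail' or zone <> 'lobby']
sensor=T: ✓ → 46
sensor=X: ✓ → 72
sensor=J: ✓ → 66
sensor=H: ✗
sensor=W: ✗
sensor=R: ✓ → 58
sensor=S: ✓ → 35
sensor=M: ✓ → 41
sensor=K: ✗
sensor=P: ✓ → 10
sensor=N: ✓ → 72
sensor=L: ✓ → 83
fail_sum = 46 + 72 + 66 + 58 + 35 + 41 + 10 + 72 + 83 = 483
—
[garage_sum: zone in ('garage', 'roof', 'dock') and temp >= 16]
sensor=T: ✗
sensor=X: ✓ → 72
sensor=J: ✗
sensor=H: ✗
sensor=W: ✗
sensor=R: ✗
sensor=S: ✓ → 35
sensor=M: ✗
sensor=K: ✗
sensor=P: ✗
sensor=N: ✗
sensor=L: ✓ → 83
garage_sum = 72 + 35 + 83 = 190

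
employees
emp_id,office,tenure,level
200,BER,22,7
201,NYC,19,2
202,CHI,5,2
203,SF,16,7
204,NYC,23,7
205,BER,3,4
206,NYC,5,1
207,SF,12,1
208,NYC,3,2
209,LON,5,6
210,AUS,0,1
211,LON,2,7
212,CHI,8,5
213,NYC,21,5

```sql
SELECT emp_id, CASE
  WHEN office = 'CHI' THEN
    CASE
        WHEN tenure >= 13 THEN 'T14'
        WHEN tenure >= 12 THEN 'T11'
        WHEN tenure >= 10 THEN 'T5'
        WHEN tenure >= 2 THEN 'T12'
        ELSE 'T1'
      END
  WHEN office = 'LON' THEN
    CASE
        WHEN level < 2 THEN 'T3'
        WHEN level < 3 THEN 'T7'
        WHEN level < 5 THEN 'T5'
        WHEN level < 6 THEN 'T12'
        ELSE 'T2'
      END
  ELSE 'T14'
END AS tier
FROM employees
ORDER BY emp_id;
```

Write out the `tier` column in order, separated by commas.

emp_id=200: office='BER' → outer ELSE → T14
emp_id=201: office='NYC' → outer ELSE → T14
emp_id=202: office='CHI' → inner[tenure >= 2] → T12
emp_id=203: office='SF' → outer ELSE → T14
emp_id=204: office='NYC' → outer ELSE → T14
emp_id=205: office='BER' → outer ELSE → T14
emp_id=206: office='NYC' → outer ELSE → T14
emp_id=207: office='SF' → outer ELSE → T14
emp_id=208: office='NYC' → outer ELSE → T14
emp_id=209: office='LON' → inner[ELSE] → T2
emp_id=210: office='AUS' → outer ELSE → T14
emp_id=211: office='LON' → inner[ELSE] → T2
emp_id=212: office='CHI' → inner[tenure >= 2] → T12
emp_id=213: office='NYC' → outer ELSE → T14

T14, T14, T12, T14, T14, T14, T14, T14, T14, T2, T14, T2, T12, T14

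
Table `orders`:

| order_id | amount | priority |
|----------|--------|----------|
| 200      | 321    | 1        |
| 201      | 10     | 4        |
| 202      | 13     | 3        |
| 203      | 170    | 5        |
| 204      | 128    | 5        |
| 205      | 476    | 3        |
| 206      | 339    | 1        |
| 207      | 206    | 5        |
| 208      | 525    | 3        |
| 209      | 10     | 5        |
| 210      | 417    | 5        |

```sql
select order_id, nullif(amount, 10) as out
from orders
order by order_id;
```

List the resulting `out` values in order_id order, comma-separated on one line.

order_id=200: amount=321 vs 10: differ → 321
order_id=201: amount=10 vs 10: equal → NULL
order_id=202: amount=13 vs 10: differ → 13
order_id=203: amount=170 vs 10: differ → 170
order_id=204: amount=128 vs 10: differ → 128
order_id=205: amount=476 vs 10: differ → 476
order_id=206: amount=339 vs 10: differ → 339
order_id=207: amount=206 vs 10: differ → 206
order_id=208: amount=525 vs 10: differ → 525
order_id=209: amount=10 vs 10: equal → NULL
order_id=210: amount=417 vs 10: differ → 417

321, NULL, 13, 170, 128, 476, 339, 206, 525, NULL, 417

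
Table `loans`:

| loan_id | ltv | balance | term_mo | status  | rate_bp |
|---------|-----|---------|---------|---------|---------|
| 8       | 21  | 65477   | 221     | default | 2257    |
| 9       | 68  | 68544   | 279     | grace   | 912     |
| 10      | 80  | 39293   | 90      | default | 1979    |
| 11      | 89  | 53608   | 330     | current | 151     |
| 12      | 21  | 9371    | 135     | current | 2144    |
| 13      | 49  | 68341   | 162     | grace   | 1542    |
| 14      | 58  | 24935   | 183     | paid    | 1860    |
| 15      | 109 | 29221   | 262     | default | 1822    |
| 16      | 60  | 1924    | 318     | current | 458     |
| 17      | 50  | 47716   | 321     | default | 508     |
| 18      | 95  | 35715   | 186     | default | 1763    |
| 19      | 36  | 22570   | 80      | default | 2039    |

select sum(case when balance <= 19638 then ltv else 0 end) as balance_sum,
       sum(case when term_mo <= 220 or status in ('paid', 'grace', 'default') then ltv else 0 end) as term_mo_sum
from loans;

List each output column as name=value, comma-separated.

balance_sum=81, term_mo_sum=587

[balance_sum: balance <= 19638]
loan_id=8: ✗
loan_id=9: ✗
loan_id=10: ✗
loan_id=11: ✗
loan_id=12: ✓ → 21
loan_id=13: ✗
loan_id=14: ✗
loan_id=15: ✗
loan_id=16: ✓ → 60
loan_id=17: ✗
loan_id=18: ✗
loan_id=19: ✗
balance_sum = 21 + 60 = 81
—
[term_mo_sum: term_mo <= 220 or status in ('paid', 'grace', 'default')]
loan_id=8: ✓ → 21
loan_id=9: ✓ → 68
loan_id=10: ✓ → 80
loan_id=11: ✗
loan_id=12: ✓ → 21
loan_id=13: ✓ → 49
loan_id=14: ✓ → 58
loan_id=15: ✓ → 109
loan_id=16: ✗
loan_id=17: ✓ → 50
loan_id=18: ✓ → 95
loan_id=19: ✓ → 36
term_mo_sum = 21 + 68 + 80 + 21 + 49 + 58 + 109 + 50 + 95 + 36 = 587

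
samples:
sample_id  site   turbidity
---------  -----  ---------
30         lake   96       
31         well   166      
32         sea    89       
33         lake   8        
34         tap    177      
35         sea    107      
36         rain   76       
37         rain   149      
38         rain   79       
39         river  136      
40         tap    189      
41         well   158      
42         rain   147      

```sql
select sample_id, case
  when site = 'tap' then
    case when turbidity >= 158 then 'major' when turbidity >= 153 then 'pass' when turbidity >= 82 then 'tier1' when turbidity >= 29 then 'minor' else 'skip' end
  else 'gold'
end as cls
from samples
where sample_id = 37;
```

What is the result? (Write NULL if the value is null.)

gold

sample_id = 37: site=rain, turbidity=149.
site='rain' → outer ELSE → gold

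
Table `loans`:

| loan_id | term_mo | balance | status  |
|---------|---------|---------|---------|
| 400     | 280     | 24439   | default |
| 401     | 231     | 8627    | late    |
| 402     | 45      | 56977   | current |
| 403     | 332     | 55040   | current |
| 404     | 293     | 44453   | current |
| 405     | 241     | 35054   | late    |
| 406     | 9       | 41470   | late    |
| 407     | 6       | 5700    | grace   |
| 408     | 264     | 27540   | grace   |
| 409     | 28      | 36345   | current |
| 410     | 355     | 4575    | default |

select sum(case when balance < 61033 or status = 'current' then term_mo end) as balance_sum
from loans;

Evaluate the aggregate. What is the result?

loan_id=400: ✓ → 280
loan_id=401: ✓ → 231
loan_id=402: ✓ → 45
loan_id=403: ✓ → 332
loan_id=404: ✓ → 293
loan_id=405: ✓ → 241
loan_id=406: ✓ → 9
loan_id=407: ✓ → 6
loan_id=408: ✓ → 264
loan_id=409: ✓ → 28
loan_id=410: ✓ → 355
balance_sum = 280 + 231 + 45 + 332 + 293 + 241 + 9 + 6 + 264 + 28 + 355 = 2084

2084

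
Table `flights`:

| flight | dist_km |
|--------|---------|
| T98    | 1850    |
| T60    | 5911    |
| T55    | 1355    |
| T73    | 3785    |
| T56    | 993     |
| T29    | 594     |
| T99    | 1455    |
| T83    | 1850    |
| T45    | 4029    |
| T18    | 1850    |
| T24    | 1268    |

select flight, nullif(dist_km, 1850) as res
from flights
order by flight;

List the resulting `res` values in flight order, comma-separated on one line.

flight=T18: dist_km=1850 vs 1850: equal → NULL
flight=T24: dist_km=1268 vs 1850: differ → 1268
flight=T29: dist_km=594 vs 1850: differ → 594
flight=T45: dist_km=4029 vs 1850: differ → 4029
flight=T55: dist_km=1355 vs 1850: differ → 1355
flight=T56: dist_km=993 vs 1850: differ → 993
flight=T60: dist_km=5911 vs 1850: differ → 5911
flight=T73: dist_km=3785 vs 1850: differ → 3785
flight=T83: dist_km=1850 vs 1850: equal → NULL
flight=T98: dist_km=1850 vs 1850: equal → NULL
flight=T99: dist_km=1455 vs 1850: differ → 1455

NULL, 1268, 594, 4029, 1355, 993, 5911, 3785, NULL, NULL, 1455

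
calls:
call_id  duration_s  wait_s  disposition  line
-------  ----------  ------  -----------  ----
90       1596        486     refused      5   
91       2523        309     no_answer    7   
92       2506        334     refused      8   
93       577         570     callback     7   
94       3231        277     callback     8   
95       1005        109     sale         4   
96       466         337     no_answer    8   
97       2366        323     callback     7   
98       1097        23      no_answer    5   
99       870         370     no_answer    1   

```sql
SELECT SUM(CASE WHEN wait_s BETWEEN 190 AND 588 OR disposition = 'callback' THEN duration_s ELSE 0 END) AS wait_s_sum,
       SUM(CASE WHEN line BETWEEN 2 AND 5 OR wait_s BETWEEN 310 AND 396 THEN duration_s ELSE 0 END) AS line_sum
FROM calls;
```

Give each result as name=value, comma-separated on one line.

wait_s_sum=14135, line_sum=9906

[wait_s_sum: wait_s BETWEEN 190 AND 588 OR disposition = 'callback']
call_id=90: ✓ → 1596
call_id=91: ✓ → 2523
call_id=92: ✓ → 2506
call_id=93: ✓ → 577
call_id=94: ✓ → 3231
call_id=95: ✗
call_id=96: ✓ → 466
call_id=97: ✓ → 2366
call_id=98: ✗
call_id=99: ✓ → 870
wait_s_sum = 1596 + 2523 + 2506 + 577 + 3231 + 466 + 2366 + 870 = 14135
—
[line_sum: line BETWEEN 2 AND 5 OR wait_s BETWEEN 310 AND 396]
call_id=90: ✓ → 1596
call_id=91: ✗
call_id=92: ✓ → 2506
call_id=93: ✗
call_id=94: ✗
call_id=95: ✓ → 1005
call_id=96: ✓ → 466
call_id=97: ✓ → 2366
call_id=98: ✓ → 1097
call_id=99: ✓ → 870
line_sum = 1596 + 2506 + 1005 + 466 + 2366 + 1097 + 870 = 9906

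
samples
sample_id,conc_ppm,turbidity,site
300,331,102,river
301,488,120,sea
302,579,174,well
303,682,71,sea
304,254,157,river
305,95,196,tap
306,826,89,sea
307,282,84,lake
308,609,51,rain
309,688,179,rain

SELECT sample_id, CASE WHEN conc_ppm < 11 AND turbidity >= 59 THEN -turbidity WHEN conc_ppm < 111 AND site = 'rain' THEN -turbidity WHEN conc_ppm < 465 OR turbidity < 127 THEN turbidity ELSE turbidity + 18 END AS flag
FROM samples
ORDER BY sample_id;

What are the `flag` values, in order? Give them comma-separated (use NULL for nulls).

102, 120, 192, 71, 157, 196, 89, 84, 51, 197

sample_id=300: conc_ppm < 465 OR turbidity < 127 → 102
sample_id=301: conc_ppm < 465 OR turbidity < 127 → 120
sample_id=302: ELSE → 192
sample_id=303: conc_ppm < 465 OR turbidity < 127 → 71
sample_id=304: conc_ppm < 465 OR turbidity < 127 → 157
sample_id=305: conc_ppm < 465 OR turbidity < 127 → 196
sample_id=306: conc_ppm < 465 OR turbidity < 127 → 89
sample_id=307: conc_ppm < 465 OR turbidity < 127 → 84
sample_id=308: conc_ppm < 465 OR turbidity < 127 → 51
sample_id=309: ELSE → 197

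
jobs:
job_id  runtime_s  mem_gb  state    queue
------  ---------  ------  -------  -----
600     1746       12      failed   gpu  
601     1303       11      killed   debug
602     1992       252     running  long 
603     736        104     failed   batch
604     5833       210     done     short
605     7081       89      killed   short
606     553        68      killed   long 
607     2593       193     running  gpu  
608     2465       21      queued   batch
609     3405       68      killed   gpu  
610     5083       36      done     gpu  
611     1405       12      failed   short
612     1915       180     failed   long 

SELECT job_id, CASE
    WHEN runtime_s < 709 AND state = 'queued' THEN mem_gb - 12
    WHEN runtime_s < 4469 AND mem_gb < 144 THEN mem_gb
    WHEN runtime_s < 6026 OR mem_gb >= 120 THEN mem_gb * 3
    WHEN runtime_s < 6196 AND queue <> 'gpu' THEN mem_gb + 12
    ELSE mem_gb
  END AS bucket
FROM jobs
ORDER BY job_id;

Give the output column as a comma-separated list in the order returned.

12, 11, 756, 104, 630, 89, 68, 579, 21, 68, 108, 12, 540

job_id=600: runtime_s < 4469 AND mem_gb < 144 → 12
job_id=601: runtime_s < 4469 AND mem_gb < 144 → 11
job_id=602: runtime_s < 6026 OR mem_gb >= 120 → 756
job_id=603: runtime_s < 4469 AND mem_gb < 144 → 104
job_id=604: runtime_s < 6026 OR mem_gb >= 120 → 630
job_id=605: ELSE → 89
job_id=606: runtime_s < 4469 AND mem_gb < 144 → 68
job_id=607: runtime_s < 6026 OR mem_gb >= 120 → 579
job_id=608: runtime_s < 4469 AND mem_gb < 144 → 21
job_id=609: runtime_s < 4469 AND mem_gb < 144 → 68
job_id=610: runtime_s < 6026 OR mem_gb >= 120 → 108
job_id=611: runtime_s < 4469 AND mem_gb < 144 → 12
job_id=612: runtime_s < 6026 OR mem_gb >= 120 → 540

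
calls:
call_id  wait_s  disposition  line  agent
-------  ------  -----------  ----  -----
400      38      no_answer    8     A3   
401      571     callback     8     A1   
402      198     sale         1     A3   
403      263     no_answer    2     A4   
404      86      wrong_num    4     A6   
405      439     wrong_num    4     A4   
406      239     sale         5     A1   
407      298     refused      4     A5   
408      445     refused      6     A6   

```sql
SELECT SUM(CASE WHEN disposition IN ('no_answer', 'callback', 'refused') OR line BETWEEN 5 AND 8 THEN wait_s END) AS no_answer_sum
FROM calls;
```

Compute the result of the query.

1854

call_id=400: ✓ → 38
call_id=401: ✓ → 571
call_id=402: ✗
call_id=403: ✓ → 263
call_id=404: ✗
call_id=405: ✗
call_id=406: ✓ → 239
call_id=407: ✓ → 298
call_id=408: ✓ → 445
no_answer_sum = 38 + 571 + 263 + 239 + 298 + 445 = 1854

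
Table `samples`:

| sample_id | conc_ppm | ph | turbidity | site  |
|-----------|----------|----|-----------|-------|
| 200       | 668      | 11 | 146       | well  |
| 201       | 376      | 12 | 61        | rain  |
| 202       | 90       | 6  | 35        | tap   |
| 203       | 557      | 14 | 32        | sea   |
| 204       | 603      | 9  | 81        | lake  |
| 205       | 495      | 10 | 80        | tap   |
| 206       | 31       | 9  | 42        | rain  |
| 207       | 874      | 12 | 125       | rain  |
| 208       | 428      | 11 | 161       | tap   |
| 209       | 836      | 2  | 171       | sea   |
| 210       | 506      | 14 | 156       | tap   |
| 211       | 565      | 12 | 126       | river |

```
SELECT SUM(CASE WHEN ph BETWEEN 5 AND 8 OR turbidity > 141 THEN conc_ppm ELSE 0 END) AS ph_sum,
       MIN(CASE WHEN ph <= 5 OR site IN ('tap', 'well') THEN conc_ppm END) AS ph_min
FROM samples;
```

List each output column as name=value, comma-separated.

ph_sum=2528, ph_min=90

[ph_sum: ph BETWEEN 5 AND 8 OR turbidity > 141]
sample_id=200: ✓ → 668
sample_id=201: ✗
sample_id=202: ✓ → 90
sample_id=203: ✗
sample_id=204: ✗
sample_id=205: ✗
sample_id=206: ✗
sample_id=207: ✗
sample_id=208: ✓ → 428
sample_id=209: ✓ → 836
sample_id=210: ✓ → 506
sample_id=211: ✗
ph_sum = 668 + 90 + 428 + 836 + 506 = 2528
—
[ph_min: ph <= 5 OR site IN ('tap', 'well')]
sample_id=200: ✓ → 668
sample_id=201: ✗
sample_id=202: ✓ → 90
sample_id=203: ✗
sample_id=204: ✗
sample_id=205: ✓ → 495
sample_id=206: ✗
sample_id=207: ✗
sample_id=208: ✓ → 428
sample_id=209: ✓ → 836
sample_id=210: ✓ → 506
sample_id=211: ✗
ph_min = MIN(668, 90, 495, 428, 836, 506) = 90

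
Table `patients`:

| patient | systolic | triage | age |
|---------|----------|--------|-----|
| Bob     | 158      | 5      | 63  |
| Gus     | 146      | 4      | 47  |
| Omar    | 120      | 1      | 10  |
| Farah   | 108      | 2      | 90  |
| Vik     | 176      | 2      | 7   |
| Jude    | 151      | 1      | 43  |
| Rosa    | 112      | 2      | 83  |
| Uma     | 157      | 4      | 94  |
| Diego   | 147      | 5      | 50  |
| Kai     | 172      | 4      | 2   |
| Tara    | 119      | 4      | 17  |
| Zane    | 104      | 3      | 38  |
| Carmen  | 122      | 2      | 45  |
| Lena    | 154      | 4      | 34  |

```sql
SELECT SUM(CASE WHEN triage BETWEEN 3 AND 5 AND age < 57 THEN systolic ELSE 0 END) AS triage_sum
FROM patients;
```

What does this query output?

842

patient=Bob: ✗
patient=Gus: ✓ → 146
patient=Omar: ✗
patient=Farah: ✗
patient=Vik: ✗
patient=Jude: ✗
patient=Rosa: ✗
patient=Uma: ✗
patient=Diego: ✓ → 147
patient=Kai: ✓ → 172
patient=Tara: ✓ → 119
patient=Zane: ✓ → 104
patient=Carmen: ✗
patient=Lena: ✓ → 154
triage_sum = 146 + 147 + 172 + 119 + 104 + 154 = 842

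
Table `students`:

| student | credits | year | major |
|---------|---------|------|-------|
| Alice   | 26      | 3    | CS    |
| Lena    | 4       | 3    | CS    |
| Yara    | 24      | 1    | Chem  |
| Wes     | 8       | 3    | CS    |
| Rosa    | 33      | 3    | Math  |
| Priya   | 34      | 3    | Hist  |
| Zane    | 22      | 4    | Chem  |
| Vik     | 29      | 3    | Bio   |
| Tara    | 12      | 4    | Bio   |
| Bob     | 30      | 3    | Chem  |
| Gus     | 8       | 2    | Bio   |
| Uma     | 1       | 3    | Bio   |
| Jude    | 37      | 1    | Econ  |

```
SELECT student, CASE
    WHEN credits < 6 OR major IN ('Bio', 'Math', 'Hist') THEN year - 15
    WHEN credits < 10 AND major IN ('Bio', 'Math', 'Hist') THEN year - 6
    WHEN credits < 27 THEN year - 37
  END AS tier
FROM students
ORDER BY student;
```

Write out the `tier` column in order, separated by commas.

student=Alice: credits < 27 → -34
student=Bob: (no match → NULL) → NULL
student=Gus: credits < 6 OR major IN ('Bio', 'Math', 'Hist') → -13
student=Jude: (no match → NULL) → NULL
student=Lena: credits < 6 OR major IN ('Bio', 'Math', 'Hist') → -12
student=Priya: credits < 6 OR major IN ('Bio', 'Math', 'Hist') → -12
student=Rosa: credits < 6 OR major IN ('Bio', 'Math', 'Hist') → -12
student=Tara: credits < 6 OR major IN ('Bio', 'Math', 'Hist') → -11
student=Uma: credits < 6 OR major IN ('Bio', 'Math', 'Hist') → -12
student=Vik: credits < 6 OR major IN ('Bio', 'Math', 'Hist') → -12
student=Wes: credits < 27 → -34
student=Yara: credits < 27 → -36
student=Zane: credits < 27 → -33

-34, NULL, -13, NULL, -12, -12, -12, -11, -12, -12, -34, -36, -33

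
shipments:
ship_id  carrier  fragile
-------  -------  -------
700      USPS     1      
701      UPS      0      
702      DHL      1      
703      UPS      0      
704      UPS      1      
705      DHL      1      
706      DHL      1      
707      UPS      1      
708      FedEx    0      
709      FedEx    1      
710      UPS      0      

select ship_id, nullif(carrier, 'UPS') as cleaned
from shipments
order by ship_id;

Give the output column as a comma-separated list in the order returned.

USPS, NULL, DHL, NULL, NULL, DHL, DHL, NULL, FedEx, FedEx, NULL

ship_id=700: carrier=USPS vs UPS: differ → USPS
ship_id=701: carrier=UPS vs UPS: equal → NULL
ship_id=702: carrier=DHL vs UPS: differ → DHL
ship_id=703: carrier=UPS vs UPS: equal → NULL
ship_id=704: carrier=UPS vs UPS: equal → NULL
ship_id=705: carrier=DHL vs UPS: differ → DHL
ship_id=706: carrier=DHL vs UPS: differ → DHL
ship_id=707: carrier=UPS vs UPS: equal → NULL
ship_id=708: carrier=FedEx vs UPS: differ → FedEx
ship_id=709: carrier=FedEx vs UPS: differ → FedEx
ship_id=710: carrier=UPS vs UPS: equal → NULL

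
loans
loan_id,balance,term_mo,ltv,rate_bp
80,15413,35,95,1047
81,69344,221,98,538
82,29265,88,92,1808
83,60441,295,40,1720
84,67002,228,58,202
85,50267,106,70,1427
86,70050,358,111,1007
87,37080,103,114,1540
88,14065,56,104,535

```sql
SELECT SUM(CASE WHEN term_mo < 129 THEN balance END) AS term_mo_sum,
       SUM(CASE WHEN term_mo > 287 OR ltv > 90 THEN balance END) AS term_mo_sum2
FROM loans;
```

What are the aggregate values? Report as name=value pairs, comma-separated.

[term_mo_sum: term_mo < 129]
loan_id=80: ✓ → 15413
loan_id=81: ✗
loan_id=82: ✓ → 29265
loan_id=83: ✗
loan_id=84: ✗
loan_id=85: ✓ → 50267
loan_id=86: ✗
loan_id=87: ✓ → 37080
loan_id=88: ✓ → 14065
term_mo_sum = 15413 + 29265 + 50267 + 37080 + 14065 = 146090
—
[term_mo_sum2: term_mo > 287 OR ltv > 90]
loan_id=80: ✓ → 15413
loan_id=81: ✓ → 69344
loan_id=82: ✓ → 29265
loan_id=83: ✓ → 60441
loan_id=84: ✗
loan_id=85: ✗
loan_id=86: ✓ → 70050
loan_id=87: ✓ → 37080
loan_id=88: ✓ → 14065
term_mo_sum2 = 15413 + 69344 + 29265 + 60441 + 70050 + 37080 + 14065 = 295658

term_mo_sum=146090, term_mo_sum2=295658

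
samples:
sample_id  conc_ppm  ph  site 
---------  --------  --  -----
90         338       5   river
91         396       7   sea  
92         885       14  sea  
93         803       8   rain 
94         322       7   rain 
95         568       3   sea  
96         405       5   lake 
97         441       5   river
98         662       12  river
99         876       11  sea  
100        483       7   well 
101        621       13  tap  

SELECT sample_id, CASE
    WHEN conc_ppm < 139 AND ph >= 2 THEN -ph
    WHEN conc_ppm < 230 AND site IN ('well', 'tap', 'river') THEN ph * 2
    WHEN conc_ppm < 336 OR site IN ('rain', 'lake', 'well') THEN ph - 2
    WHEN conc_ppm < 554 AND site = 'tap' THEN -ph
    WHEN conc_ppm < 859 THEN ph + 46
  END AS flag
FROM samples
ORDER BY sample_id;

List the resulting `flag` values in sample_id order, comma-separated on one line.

51, 53, NULL, 6, 5, 49, 3, 51, 58, NULL, 5, 59

sample_id=90: conc_ppm < 859 → 51
sample_id=91: conc_ppm < 859 → 53
sample_id=92: (no match → NULL) → NULL
sample_id=93: conc_ppm < 336 OR site IN ('rain', 'lake', 'well') → 6
sample_id=94: conc_ppm < 336 OR site IN ('rain', 'lake', 'well') → 5
sample_id=95: conc_ppm < 859 → 49
sample_id=96: conc_ppm < 336 OR site IN ('rain', 'lake', 'well') → 3
sample_id=97: conc_ppm < 859 → 51
sample_id=98: conc_ppm < 859 → 58
sample_id=99: (no match → NULL) → NULL
sample_id=100: conc_ppm < 336 OR site IN ('rain', 'lake', 'well') → 5
sample_id=101: conc_ppm < 859 → 59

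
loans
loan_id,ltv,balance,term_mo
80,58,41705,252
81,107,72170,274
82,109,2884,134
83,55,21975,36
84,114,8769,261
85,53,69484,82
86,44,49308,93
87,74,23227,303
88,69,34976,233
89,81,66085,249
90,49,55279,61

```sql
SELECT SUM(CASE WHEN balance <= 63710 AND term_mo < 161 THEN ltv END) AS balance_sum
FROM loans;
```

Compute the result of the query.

loan_id=80: ✗
loan_id=81: ✗
loan_id=82: ✓ → 109
loan_id=83: ✓ → 55
loan_id=84: ✗
loan_id=85: ✗
loan_id=86: ✓ → 44
loan_id=87: ✗
loan_id=88: ✗
loan_id=89: ✗
loan_id=90: ✓ → 49
balance_sum = 109 + 55 + 44 + 49 = 257

257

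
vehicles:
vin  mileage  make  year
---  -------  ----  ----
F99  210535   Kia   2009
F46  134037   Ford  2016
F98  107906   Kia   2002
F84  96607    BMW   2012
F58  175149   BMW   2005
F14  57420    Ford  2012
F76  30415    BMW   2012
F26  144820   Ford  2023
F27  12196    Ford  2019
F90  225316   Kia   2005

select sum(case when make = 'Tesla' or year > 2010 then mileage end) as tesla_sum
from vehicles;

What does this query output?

vin=F99: ✗
vin=F46: ✓ → 134037
vin=F98: ✗
vin=F84: ✓ → 96607
vin=F58: ✗
vin=F14: ✓ → 57420
vin=F76: ✓ → 30415
vin=F26: ✓ → 144820
vin=F27: ✓ → 12196
vin=F90: ✗
tesla_sum = 134037 + 96607 + 57420 + 30415 + 144820 + 12196 = 475495

475495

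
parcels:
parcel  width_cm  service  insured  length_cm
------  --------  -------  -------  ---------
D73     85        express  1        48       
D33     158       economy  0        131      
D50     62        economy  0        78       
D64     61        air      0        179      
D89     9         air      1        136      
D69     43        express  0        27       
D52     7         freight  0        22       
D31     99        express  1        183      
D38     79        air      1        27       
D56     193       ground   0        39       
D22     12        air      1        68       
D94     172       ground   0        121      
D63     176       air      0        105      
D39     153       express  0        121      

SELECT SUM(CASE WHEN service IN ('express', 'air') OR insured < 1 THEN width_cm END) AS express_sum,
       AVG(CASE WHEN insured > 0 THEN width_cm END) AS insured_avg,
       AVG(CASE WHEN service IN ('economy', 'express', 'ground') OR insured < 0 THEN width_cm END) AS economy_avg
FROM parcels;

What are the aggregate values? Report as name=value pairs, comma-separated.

[express_sum: service IN ('express', 'air') OR insured < 1]
parcel=D73: ✓ → 85
parcel=D33: ✓ → 158
parcel=D50: ✓ → 62
parcel=D64: ✓ → 61
parcel=D89: ✓ → 9
parcel=D69: ✓ → 43
parcel=D52: ✓ → 7
parcel=D31: ✓ → 99
parcel=D38: ✓ → 79
parcel=D56: ✓ → 193
parcel=D22: ✓ → 12
parcel=D94: ✓ → 172
parcel=D63: ✓ → 176
parcel=D39: ✓ → 153
express_sum = 85 + 158 + 62 + 61 + 9 + 43 + 7 + 99 + 79 + 193 + 12 + 172 + 176 + 153 = 1309
—
[insured_avg: insured > 0]
parcel=D73: ✓ → 85
parcel=D33: ✗
parcel=D50: ✗
parcel=D64: ✗
parcel=D89: ✓ → 9
parcel=D69: ✗
parcel=D52: ✗
parcel=D31: ✓ → 99
parcel=D38: ✓ → 79
parcel=D56: ✗
parcel=D22: ✓ → 12
parcel=D94: ✗
parcel=D63: ✗
parcel=D39: ✗
insured_avg = (85 + 9 + 99 + 79 + 12) / 5 = 56.8
—
[economy_avg: service IN ('economy', 'express', 'ground') OR insured < 0]
parcel=D73: ✓ → 85
parcel=D33: ✓ → 158
parcel=D50: ✓ → 62
parcel=D64: ✗
parcel=D89: ✗
parcel=D69: ✓ → 43
parcel=D52: ✗
parcel=D31: ✓ → 99
parcel=D38: ✗
parcel=D56: ✓ → 193
parcel=D22: ✗
parcel=D94: ✓ → 172
parcel=D63: ✗
parcel=D39: ✓ → 153
economy_avg = (85 + 158 + 62 + 43 + 99 + 193 + 172 + 153) / 8 = 120.625

express_sum=1309, insured_avg=56.8, economy_avg=120.625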